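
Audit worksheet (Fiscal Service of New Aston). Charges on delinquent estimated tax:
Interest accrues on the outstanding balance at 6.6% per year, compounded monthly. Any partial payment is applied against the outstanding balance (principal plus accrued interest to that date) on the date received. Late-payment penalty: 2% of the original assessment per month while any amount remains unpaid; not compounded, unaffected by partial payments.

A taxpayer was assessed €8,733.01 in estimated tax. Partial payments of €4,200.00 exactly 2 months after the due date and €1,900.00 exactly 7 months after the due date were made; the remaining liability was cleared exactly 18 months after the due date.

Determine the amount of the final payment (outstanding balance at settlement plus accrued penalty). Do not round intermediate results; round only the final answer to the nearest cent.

Monthly rate = 6.6% ÷ 12 = 0.55%
Balance at month 2: €8,733.0100 × (1 + 0.0055)^2 = €8,829.3373…
After €4,200.00 payment: €8,829.3373… − €4,200.00 = €4,629.3373…
Balance at month 7: €4,629.3373… × (1 + 0.0055)^5 = €4,758.0522…
After €1,900.00 payment: €4,758.0522… − €1,900.00 = €2,858.0522…
Balance at month 18: €2,858.0522… × (1 + 0.0055)^11 = €3,035.7987…
Penalty: 18 × 2% × €8,733.01 = €3,143.88…
Final settlement = outstanding balance + penalty = €3,035.7987… + €3,143.88… = €6,179.68

€6,179.68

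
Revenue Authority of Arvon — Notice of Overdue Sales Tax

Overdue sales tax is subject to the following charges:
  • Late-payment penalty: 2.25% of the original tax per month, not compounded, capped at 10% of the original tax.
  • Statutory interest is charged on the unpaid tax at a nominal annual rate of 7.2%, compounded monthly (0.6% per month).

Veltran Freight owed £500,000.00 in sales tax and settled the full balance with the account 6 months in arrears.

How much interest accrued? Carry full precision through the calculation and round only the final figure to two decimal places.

Interest: £500,000.00 × ((1 + 0.006)^6 − 1) = £500,000.00 × 0.0365443… = £18,272.1697…

£18,272.17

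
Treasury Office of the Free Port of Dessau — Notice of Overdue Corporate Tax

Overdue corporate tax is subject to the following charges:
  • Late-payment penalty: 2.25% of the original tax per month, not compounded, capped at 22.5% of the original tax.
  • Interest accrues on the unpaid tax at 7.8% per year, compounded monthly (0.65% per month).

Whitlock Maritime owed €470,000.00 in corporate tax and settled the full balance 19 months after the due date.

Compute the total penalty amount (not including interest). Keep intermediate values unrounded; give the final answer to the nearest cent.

€105,750.00

Penalty (uncapped): 19 × 2.25% × €470,000.00 = €200,925.00; cap = 22.5% × €470,000.00 = €105,750.00 → penalty = €105,750.00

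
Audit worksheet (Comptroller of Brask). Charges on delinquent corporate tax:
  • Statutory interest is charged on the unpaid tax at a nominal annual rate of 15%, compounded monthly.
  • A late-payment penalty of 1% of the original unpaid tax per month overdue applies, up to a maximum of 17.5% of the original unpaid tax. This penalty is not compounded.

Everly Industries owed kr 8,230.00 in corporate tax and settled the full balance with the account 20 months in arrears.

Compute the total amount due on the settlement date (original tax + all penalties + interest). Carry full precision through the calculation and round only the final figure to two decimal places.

kr 11,991.42

Penalty (uncapped): 20 × 1% × kr 8,230.00 = kr 1,646.00; cap = 17.5% × kr 8,230.00 = kr 1,440.25 → penalty = kr 1,440.25
Interest (15%/yr ÷ 12 = 1.25%/month): kr 8,230.00 × ((1 + 0.0125)^20 − 1) = kr 2,321.1664…
Total = kr 8,230.00 + kr 1,440.2500 + kr 2,321.1664… = kr 11,991.42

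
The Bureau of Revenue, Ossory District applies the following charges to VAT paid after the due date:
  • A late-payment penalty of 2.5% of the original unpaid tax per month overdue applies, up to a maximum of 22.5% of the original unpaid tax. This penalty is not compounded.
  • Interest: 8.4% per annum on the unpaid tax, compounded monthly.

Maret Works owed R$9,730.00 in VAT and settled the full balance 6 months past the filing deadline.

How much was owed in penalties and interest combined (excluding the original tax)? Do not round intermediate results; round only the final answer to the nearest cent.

Penalty: 6 × 2.5% × R$9,730.00 = R$1,459.50 (below the 22.5% cap of R$2,189.25)
Interest (8.4%/yr ÷ 12 = 0.7%/month): R$9,730.00 × ((1 + 0.007)^6 − 1) = R$415.8786…
Penalties + interest = R$1,459.5000 + R$415.8786… = R$1,875.38

R$1,875.38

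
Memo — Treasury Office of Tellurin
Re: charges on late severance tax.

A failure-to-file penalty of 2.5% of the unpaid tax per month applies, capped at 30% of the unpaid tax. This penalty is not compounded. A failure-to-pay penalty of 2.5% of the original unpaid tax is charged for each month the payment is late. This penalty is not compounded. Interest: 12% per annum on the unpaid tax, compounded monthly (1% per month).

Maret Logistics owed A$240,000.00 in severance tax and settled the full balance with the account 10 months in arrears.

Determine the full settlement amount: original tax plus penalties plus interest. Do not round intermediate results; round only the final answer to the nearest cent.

A$385,109.31

Failure-to-file: 10 × 2.5% × A$240,000.00 = A$60,000.00 (under the 30% cap)
Failure-to-pay penalty: 10 × 2.5% × A$240,000.00 = A$60,000.00
Interest: A$240,000.00 × ((1 + 0.01)^10 − 1) = A$240,000.00 × 0.1046221… = A$25,109.3101…
Total = A$240,000.00 + A$120,000.0000 + A$25,109.3101… = A$385,109.31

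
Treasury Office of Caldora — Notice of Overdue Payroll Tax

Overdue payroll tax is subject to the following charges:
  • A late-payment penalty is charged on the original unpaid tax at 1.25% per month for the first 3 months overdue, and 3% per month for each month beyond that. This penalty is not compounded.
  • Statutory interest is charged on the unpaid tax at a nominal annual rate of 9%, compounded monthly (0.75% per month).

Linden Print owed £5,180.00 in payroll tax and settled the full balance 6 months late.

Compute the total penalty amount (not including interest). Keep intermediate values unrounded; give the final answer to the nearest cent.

Penalty, months 1–3: 3 × 1.25% × £5,180.00 = £194.25
Penalty, months 4–6: 3 × 3% × £5,180.00 = £466.20
Total penalty = £194.25 + £466.20 = £660.45

£660.45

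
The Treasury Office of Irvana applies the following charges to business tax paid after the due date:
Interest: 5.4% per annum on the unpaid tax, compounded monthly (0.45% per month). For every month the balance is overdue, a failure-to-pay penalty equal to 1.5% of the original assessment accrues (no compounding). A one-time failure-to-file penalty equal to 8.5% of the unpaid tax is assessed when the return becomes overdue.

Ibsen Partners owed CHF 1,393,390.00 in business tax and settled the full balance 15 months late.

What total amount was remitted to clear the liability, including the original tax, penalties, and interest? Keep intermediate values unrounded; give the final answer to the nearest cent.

CHF 1,922,415.98

Failure-to-file penalty: 8.5% × CHF 1,393,390.00 = CHF 118,438.15
Failure-to-pay penalty: 15 × 1.5% × CHF 1,393,390.00 = CHF 313,512.75
Interest: CHF 1,393,390.00 × ((1 + 0.0045)^15 − 1) = CHF 1,393,390.00 × 0.0696683… = CHF 97,075.0808…
Total = CHF 1,393,390.00 + CHF 431,950.9000 + CHF 97,075.0808… = CHF 1,922,415.98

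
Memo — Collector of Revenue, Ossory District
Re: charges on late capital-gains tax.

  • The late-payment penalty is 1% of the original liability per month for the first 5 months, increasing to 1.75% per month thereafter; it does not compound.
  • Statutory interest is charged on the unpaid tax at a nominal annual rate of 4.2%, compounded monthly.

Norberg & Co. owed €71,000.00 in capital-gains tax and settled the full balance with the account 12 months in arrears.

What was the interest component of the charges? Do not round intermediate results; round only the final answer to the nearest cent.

Interest (4.2%/yr ÷ 12 = 0.35%/month): €71,000.00 × ((1 + 0.0035)^12 − 1) = €3,040.0785…

€3,040.08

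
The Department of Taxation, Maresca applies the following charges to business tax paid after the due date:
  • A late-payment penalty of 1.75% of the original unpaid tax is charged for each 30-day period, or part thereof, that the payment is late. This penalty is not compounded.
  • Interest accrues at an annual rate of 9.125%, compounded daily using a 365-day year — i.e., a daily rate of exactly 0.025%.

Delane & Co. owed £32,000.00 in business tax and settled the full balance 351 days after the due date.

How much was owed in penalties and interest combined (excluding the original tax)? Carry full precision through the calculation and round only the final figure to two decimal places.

Penalty periods: ⌈351/30⌉ = 12; penalty = 12 × 1.75% × £32,000.00 = £6,720.00
Interest: £32,000.00 × ((1 + 0.00025)^351 − 1) = £32,000.00 × 0.09170319… = £2,934.5020…
Penalties + interest = £6,720.0000 + £2,934.5020… = £9,654.50

£9,654.50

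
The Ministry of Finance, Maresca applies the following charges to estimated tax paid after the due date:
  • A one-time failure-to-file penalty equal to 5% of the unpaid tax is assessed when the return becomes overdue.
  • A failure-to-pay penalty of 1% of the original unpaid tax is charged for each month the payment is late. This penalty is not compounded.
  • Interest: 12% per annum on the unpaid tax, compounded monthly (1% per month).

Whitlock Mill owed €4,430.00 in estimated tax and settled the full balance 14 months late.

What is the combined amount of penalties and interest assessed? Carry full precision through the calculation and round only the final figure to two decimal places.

€1,503.87

Failure-to-file penalty: 5% × €4,430.00 = €221.50
Failure-to-pay penalty = 1% × €4,430.00 × 14 mo = €620.20
Interest: €4,430.00 × ((1 + 0.01)^14 − 1) = €4,430.00 × 0.1494742… = €662.1708…
Penalties + interest = €841.7000 + €662.1708… = €1,503.87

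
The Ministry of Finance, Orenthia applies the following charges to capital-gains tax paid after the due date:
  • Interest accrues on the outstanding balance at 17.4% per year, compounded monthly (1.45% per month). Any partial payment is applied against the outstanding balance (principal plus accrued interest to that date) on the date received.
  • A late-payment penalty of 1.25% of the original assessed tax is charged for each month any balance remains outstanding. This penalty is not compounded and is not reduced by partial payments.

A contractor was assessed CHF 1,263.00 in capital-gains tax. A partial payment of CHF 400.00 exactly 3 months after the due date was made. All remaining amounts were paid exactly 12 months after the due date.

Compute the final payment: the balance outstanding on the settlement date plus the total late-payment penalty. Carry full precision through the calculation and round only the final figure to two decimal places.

CHF 1,235.28

Balance at month 3: CHF 1,263.0000 × (1 + 0.0145)^3 = CHF 1,318.7410…
After CHF 400.00 payment: CHF 1,318.7410… − CHF 400.00 = CHF 918.7410…
Balance at month 12: CHF 918.7410… × (1 + 0.0145)^9 = CHF 1,045.8311…
Penalty: 12 × 1.25% × CHF 1,263.00 = CHF 189.45
Final settlement = outstanding balance + penalty = CHF 1,045.8311… + CHF 189.45 = CHF 1,235.28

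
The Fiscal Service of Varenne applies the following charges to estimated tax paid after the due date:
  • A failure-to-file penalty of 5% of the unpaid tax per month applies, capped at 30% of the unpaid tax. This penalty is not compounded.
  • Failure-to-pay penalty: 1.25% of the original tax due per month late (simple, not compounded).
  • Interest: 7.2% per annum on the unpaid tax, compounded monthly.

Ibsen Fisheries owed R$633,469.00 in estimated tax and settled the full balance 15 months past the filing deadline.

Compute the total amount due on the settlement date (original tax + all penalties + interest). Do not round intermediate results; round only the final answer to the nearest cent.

Failure-to-file: 15 × 5% × R$633,469.00 = R$475,101.75, capped at 30% × R$633,469.00 = R$190,040.70
Failure-to-pay penalty = 1.25% × R$633,469.00 × 15 mo = R$118,775.44…
Interest (7.2%/yr ÷ 12 = 0.6%/month): R$633,469.00 × ((1 + 0.006)^15 − 1) = R$59,470.1157…
Total = R$633,469.00 + R$308,816.1375 + R$59,470.1157… = R$1,001,755.25

R$1,001,755.25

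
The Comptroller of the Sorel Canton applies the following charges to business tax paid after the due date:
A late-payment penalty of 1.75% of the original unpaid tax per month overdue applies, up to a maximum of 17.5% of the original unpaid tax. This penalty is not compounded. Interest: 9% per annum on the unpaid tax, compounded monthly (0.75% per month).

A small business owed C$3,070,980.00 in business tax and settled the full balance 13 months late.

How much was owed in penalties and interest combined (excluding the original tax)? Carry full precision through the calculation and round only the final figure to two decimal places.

Penalty (uncapped): 13 × 1.75% × C$3,070,980.00 = C$698,647.95; cap = 17.5% × C$3,070,980.00 = C$537,421.50 → penalty = C$537,421.50
Interest: C$3,070,980.00 × ((1 + 0.0075)^13 − 1) = C$3,070,980.00 × 0.1020104… = C$313,272.0499…
Penalties + interest = C$537,421.5000 + C$313,272.0499… = C$850,693.55

C$850,693.55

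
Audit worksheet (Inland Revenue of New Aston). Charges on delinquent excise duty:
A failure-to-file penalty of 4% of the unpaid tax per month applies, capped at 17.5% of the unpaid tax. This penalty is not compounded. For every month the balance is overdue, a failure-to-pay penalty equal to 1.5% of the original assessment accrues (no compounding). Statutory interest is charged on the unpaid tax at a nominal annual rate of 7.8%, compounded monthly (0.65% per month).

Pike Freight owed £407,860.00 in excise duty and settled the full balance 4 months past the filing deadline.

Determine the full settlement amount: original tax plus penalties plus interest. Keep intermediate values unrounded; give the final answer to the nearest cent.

£508,297.40

Failure-to-file: 4 × 4% × £407,860.00 = £65,257.60 (under the 17.5% cap)
Failure-to-pay penalty = 1.5% × £407,860.00 × 4 mo = £24,471.60
Interest: £407,860.00 × ((1 + 0.0065)^4 − 1) = £407,860.00 × 0.0262546… = £10,708.2013…
Total = £407,860.00 + £89,729.2000 + £10,708.2013… = £508,297.40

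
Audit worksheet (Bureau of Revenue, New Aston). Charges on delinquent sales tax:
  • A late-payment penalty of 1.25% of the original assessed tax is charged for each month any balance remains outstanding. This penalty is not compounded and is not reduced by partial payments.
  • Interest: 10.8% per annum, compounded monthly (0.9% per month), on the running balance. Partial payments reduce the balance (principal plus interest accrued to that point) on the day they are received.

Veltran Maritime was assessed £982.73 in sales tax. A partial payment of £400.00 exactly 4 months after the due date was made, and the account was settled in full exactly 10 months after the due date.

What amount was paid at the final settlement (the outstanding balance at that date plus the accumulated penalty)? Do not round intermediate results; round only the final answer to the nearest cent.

Balance at month 4: £982.7300 × (1 + 0.009)^4 = £1,018.5888…
After £400.00 payment: £1,018.5888… − £400.00 = £618.5888…
Balance at month 10: £618.5888… × (1 + 0.009)^6 = £652.7532…
Penalty: 10 × 1.25% × £982.73 = £122.84…
Final settlement = outstanding balance + penalty = £652.7532… + £122.84… = £775.59

£775.59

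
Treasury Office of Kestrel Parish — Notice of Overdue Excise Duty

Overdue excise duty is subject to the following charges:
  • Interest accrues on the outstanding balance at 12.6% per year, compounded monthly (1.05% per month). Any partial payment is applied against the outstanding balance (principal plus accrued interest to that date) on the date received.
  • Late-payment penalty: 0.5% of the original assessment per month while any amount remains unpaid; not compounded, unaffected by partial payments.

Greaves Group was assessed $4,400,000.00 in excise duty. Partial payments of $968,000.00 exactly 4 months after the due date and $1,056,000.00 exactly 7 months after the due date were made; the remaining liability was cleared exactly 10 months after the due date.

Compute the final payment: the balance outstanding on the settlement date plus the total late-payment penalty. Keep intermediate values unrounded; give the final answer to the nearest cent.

Balance at month 4: $4,400,000.0000 × (1 + 0.0105)^4 = $4,587,731.0277…
After $968,000.00 payment: $4,587,731.0277… − $968,000.00 = $3,619,731.0277…
Balance at month 7: $3,619,731.0277… × (1 + 0.0105)^3 = $3,734,953.9714…
After $1,056,000.00 payment: $3,734,953.9714… − $1,056,000.00 = $2,678,953.9714…
Balance at month 10: $2,678,953.9714… × (1 + 0.0105)^3 = $2,764,230.1867…
Penalty: 10 × 0.5% × $4,400,000.00 = $220,000.00
Final settlement = outstanding balance + penalty = $2,764,230.1867… + $220,000.00 = $2,984,230.19

$2,984,230.19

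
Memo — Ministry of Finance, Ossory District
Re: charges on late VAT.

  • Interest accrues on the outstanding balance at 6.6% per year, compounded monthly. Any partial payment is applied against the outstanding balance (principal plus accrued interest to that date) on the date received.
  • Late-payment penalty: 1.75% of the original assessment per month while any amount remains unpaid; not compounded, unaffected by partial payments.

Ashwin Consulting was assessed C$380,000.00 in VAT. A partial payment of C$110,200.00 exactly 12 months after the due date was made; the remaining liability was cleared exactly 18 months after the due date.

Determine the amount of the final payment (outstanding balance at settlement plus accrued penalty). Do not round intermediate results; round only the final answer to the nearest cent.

C$425,244.43

Monthly rate = 6.6% ÷ 12 = 0.55%
Balance at month 12: C$380,000.0000 × (1 + 0.0055)^12 = C$405,852.7526…
After C$110,200.00 payment: C$405,852.7526… − C$110,200.00 = C$295,652.7526…
Balance at month 18: C$295,652.7526… × (1 + 0.0055)^6 = C$305,544.4337…
Penalty: 18 × 1.75% × C$380,000.00 = C$119,700.00
Final settlement = outstanding balance + penalty = C$305,544.4337… + C$119,700.00 = C$425,244.43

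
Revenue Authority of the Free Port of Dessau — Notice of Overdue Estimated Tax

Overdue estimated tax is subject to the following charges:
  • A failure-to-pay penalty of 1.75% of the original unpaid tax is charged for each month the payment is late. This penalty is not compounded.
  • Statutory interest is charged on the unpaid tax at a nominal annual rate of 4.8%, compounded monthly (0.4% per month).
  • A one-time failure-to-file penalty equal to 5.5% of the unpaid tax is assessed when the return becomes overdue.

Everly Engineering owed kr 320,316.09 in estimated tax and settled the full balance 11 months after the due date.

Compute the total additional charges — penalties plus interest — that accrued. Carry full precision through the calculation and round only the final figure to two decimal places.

kr 93,657.43

Failure-to-file penalty: 5.5% × kr 320,316.09 = kr 17,617.38…
Failure-to-pay penalty = 1.75% × kr 320,316.09 × 11 mo = kr 61,660.85…
Interest: kr 320,316.09 × ((1 + 0.004)^11 − 1) = kr 320,316.09 × 0.0448906… = kr 14,379.1959…
Penalties + interest = kr 79,278.2323… + kr 14,379.1959… = kr 93,657.43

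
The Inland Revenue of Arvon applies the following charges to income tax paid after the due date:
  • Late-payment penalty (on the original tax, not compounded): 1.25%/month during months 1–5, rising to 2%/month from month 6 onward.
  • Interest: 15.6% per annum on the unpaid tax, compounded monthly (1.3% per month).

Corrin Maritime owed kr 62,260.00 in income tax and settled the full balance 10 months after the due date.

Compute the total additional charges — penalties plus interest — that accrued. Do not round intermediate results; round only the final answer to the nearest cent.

kr 18,701.33

Penalty, months 1–5: 5 × 1.25% × kr 62,260.00 = kr 3,891.25
Penalty, months 6–10: 5 × 2% × kr 62,260.00 = kr 6,226.00
Interest: kr 62,260.00 × ((1 + 0.013)^10 − 1) = kr 62,260.00 × 0.1378747… = kr 8,584.0808…
Penalties + interest = kr 10,117.2500 + kr 8,584.0808… = kr 18,701.33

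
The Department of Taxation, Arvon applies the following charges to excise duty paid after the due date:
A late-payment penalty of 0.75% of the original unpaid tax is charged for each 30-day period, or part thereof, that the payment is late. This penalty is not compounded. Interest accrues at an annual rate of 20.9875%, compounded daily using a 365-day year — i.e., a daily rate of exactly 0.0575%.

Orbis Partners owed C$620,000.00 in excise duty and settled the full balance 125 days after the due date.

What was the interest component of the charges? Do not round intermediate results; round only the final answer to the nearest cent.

C$46,189.27

Interest: C$620,000.00 × ((1 + 0.000575)^125 − 1) = C$620,000.00 × 0.07449883… = C$46,189.2717…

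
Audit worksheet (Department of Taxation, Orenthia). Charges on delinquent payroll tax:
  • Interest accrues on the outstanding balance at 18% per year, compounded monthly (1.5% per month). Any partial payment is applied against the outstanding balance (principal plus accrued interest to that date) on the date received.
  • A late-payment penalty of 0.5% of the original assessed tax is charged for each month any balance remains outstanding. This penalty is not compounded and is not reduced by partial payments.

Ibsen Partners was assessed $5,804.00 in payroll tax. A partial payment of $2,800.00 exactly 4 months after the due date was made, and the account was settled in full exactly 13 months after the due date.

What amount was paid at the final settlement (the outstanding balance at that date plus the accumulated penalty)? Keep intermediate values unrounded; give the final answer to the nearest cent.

Balance at month 4: $5,804.0000 × (1 + 0.015)^4 = $6,160.1540…
After $2,800.00 payment: $6,160.1540… − $2,800.00 = $3,360.1540…
Balance at month 13: $3,360.1540… × (1 + 0.015)^9 = $3,841.9665…
Penalty: 13 × 0.5% × $5,804.00 = $377.26
Final settlement = outstanding balance + penalty = $3,841.9665… + $377.26 = $4,219.23

$4,219.23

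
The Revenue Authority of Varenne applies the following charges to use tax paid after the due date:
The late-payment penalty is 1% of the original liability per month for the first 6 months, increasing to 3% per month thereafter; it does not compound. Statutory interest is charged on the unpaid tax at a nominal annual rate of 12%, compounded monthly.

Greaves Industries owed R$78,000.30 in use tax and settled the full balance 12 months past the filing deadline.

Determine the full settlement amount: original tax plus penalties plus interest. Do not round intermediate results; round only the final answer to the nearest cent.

Penalty, months 1–6: 6 × 1% × R$78,000.30 = R$4,680.02…
Penalty, months 7–12: 6 × 3% × R$78,000.30 = R$14,040.05…
Interest (12%/yr ÷ 12 = 1%/month): R$78,000.30 × ((1 + 0.01)^12 − 1) = R$9,892.3904…
Total = R$78,000.30 + R$18,720.0720 + R$9,892.3904… = R$106,612.76

R$106,612.76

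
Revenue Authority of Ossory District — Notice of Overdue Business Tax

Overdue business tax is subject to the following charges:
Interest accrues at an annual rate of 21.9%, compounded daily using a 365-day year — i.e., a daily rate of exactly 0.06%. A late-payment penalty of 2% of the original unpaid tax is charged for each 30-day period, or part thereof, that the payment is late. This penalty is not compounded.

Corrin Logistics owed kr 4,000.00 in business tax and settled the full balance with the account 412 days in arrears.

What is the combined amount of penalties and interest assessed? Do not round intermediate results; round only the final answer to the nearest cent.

kr 2,241.36

Penalty periods: ⌈412/30⌉ = 14; penalty = 14 × 2% × kr 4,000.00 = kr 1,120.00
Interest: kr 4,000.00 × ((1 + 0.0006)^412 − 1) = kr 4,000.00 × 0.28034026… = kr 1,121.3610…
Penalties + interest = kr 1,120.0000 + kr 1,121.3610… = kr 2,241.36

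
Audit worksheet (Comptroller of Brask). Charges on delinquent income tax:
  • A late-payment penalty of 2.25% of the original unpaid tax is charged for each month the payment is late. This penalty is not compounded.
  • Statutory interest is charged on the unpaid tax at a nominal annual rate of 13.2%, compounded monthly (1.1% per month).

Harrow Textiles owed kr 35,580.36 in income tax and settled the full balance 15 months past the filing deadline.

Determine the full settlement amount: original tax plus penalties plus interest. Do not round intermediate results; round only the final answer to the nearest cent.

Late-payment penalty = 2.25% × kr 35,580.36 × 15 mo = kr 12,008.37…
Interest: kr 35,580.36 × ((1 + 0.011)^15 − 1) = kr 35,580.36 × 0.1783311… = kr 6,345.0841…
Total = kr 35,580.36 + kr 12,008.3715 + kr 6,345.0841… = kr 53,933.82

kr 53,933.82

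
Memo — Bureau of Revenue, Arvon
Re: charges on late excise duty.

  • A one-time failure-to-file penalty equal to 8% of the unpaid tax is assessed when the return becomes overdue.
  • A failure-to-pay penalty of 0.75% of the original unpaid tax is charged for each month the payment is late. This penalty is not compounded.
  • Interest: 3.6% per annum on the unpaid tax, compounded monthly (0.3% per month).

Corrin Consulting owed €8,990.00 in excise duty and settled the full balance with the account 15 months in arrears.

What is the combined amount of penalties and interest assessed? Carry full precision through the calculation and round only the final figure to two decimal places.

€2,143.73

Failure-to-file penalty: 8% × €8,990.00 = €719.20
Failure-to-pay penalty: 15 × 0.75% × €8,990.00 = €1,011.38…
Interest: €8,990.00 × ((1 + 0.003)^15 − 1) = €8,990.00 × 0.0459574… = €413.1570…
Penalties + interest = €1,730.5750 + €413.1570… = €2,143.73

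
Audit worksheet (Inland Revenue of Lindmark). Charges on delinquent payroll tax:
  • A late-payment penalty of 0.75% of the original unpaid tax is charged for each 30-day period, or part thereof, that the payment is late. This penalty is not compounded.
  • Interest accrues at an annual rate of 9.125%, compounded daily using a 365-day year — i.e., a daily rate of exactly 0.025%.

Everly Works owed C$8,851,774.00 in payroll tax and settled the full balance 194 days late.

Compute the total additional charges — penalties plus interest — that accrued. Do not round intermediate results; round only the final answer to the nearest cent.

C$904,554.01

Penalty periods: ⌈194/30⌉ = 7; penalty = 7 × 0.75% × C$8,851,774.00 = C$464,718.14…
Interest: C$8,851,774.00 × ((1 + 0.00025)^194 − 1) = C$8,851,774.00 × 0.04968901… = C$439,835.8790…
Penalties + interest = C$464,718.1350 + C$439,835.8790… = C$904,554.01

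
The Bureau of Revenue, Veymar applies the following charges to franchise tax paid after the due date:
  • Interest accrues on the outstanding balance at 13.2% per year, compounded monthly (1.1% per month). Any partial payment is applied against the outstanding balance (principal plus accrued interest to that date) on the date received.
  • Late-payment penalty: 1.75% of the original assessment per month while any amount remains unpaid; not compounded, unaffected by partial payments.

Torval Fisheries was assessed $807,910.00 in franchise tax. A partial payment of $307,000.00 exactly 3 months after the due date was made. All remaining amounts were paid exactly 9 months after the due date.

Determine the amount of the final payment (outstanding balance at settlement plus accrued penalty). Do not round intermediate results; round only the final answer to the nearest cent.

$690,922.56

Balance at month 3: $807,910.0000 × (1 + 0.011)^3 = $834,865.3767…
After $307,000.00 payment: $834,865.3767… − $307,000.00 = $527,865.3767…
Balance at month 9: $527,865.3767… × (1 + 0.011)^6 = $563,676.7354…
Penalty: 9 × 1.75% × $807,910.00 = $127,245.83…
Final settlement = outstanding balance + penalty = $563,676.7354… + $127,245.83… = $690,922.56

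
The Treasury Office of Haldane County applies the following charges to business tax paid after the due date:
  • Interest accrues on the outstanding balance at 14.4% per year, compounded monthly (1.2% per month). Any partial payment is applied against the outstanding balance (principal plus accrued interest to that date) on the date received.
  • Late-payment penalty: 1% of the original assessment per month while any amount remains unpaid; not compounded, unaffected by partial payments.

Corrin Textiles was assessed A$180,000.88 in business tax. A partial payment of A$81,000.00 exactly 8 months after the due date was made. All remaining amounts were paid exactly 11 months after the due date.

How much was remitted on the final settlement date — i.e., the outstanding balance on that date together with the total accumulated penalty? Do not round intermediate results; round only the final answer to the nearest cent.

Balance at month 8: A$180,000.8800 × (1 + 0.012)^8 = A$198,024.4102…
After A$81,000.00 payment: A$198,024.4102… − A$81,000.00 = A$117,024.4102…
Balance at month 11: A$117,024.4102… × (1 + 0.012)^3 = A$121,288.0457…
Penalty: 11 × 1% × A$180,000.88 = A$19,800.10…
Final settlement = outstanding balance + penalty = A$121,288.0457… + A$19,800.10… = A$141,088.14

A$141,088.14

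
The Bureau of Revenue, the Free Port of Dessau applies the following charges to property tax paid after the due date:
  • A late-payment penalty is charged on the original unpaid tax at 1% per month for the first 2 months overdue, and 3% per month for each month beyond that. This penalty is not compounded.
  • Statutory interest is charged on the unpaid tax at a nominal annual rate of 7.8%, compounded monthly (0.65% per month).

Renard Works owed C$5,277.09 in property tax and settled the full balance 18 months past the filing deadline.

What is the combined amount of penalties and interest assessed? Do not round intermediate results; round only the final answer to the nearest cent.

C$3,291.29

Penalty, months 1–2: 2 × 1% × C$5,277.09 = C$105.54…
Penalty, months 3–18: 16 × 3% × C$5,277.09 = C$2,533.00…
Interest: C$5,277.09 × ((1 + 0.0065)^18 − 1) = C$5,277.09 × 0.1236939… = C$652.7439…
Penalties + interest = C$2,638.5450 + C$652.7439… = C$3,291.29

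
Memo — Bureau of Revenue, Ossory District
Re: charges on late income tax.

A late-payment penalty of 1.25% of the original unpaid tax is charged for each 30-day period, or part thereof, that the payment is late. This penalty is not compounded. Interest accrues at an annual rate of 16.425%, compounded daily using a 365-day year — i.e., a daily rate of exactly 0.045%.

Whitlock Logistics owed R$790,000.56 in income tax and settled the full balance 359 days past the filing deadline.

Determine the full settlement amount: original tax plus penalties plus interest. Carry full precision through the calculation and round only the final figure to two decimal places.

Penalty periods: ⌈359/30⌉ = 12; penalty = 12 × 1.25% × R$790,000.56 = R$118,500.08…
Interest: R$790,000.56 × ((1 + 0.00045)^359 − 1) = R$790,000.56 × 0.17528852… = R$138,478.0250…
Total = R$790,000.56 + R$118,500.0840 + R$138,478.0250… = R$1,046,978.67

R$1,046,978.67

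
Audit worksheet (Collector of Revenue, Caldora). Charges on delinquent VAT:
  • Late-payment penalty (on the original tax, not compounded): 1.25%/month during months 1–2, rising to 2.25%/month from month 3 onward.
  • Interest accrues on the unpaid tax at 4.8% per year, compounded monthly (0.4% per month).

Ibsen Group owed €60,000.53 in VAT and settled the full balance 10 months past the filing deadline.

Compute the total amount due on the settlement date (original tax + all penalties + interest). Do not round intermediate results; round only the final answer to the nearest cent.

€74,744.32

Penalty, months 1–2: 2 × 1.25% × €60,000.53 = €1,500.01…
Penalty, months 3–10: 8 × 2.25% × €60,000.53 = €10,800.10…
Interest: €60,000.53 × ((1 + 0.004)^10 − 1) = €60,000.53 × 0.0407277… = €2,443.6856…
Total = €60,000.53 + €12,300.1087… + €2,443.6856… = €74,744.32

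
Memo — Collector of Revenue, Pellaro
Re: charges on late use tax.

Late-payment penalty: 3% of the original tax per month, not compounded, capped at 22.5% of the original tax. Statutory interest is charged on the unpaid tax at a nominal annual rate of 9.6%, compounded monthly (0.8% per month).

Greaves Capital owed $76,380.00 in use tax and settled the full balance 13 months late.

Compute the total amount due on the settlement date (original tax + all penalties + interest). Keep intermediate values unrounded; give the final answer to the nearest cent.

$101,901.72

Penalty (uncapped): 13 × 3% × $76,380.00 = $29,788.20; cap = 22.5% × $76,380.00 = $17,185.50 → penalty = $17,185.50
Interest: $76,380.00 × ((1 + 0.008)^13 − 1) = $76,380.00 × 0.1091414… = $8,336.2204…
Total = $76,380.00 + $17,185.5000 + $8,336.2204… = $101,901.72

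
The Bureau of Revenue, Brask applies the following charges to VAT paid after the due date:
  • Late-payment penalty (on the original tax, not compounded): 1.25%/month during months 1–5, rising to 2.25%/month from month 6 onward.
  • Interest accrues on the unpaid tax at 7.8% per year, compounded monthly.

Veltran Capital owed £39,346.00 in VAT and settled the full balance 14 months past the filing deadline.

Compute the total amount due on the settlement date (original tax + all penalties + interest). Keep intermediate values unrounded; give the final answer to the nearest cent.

£53,508.46

Penalty, months 1–5: 5 × 1.25% × £39,346.00 = £2,459.13…
Penalty, months 6–14: 9 × 2.25% × £39,346.00 = £7,967.57…
Interest (7.8%/yr ÷ 12 = 0.65%/month): £39,346.00 × ((1 + 0.0065)^14 − 1) = £3,735.7659…
Total = £39,346.00 + £10,426.6900 + £3,735.7659… = £53,508.46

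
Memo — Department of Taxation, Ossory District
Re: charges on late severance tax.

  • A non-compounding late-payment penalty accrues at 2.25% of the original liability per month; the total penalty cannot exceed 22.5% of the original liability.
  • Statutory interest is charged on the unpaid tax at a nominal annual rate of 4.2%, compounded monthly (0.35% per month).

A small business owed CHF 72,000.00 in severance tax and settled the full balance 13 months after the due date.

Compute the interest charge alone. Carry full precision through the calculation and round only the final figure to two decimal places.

Interest: CHF 72,000.00 × ((1 + 0.0035)^13 − 1) = CHF 72,000.00 × 0.0464679… = CHF 3,345.6867…

CHF 3,345.69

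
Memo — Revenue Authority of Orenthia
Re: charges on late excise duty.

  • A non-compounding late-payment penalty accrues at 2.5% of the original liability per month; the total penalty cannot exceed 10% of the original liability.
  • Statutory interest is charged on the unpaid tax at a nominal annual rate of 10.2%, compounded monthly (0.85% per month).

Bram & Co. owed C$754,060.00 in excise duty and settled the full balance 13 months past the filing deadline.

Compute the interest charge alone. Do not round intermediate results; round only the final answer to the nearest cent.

C$87,708.44

Interest: C$754,060.00 × ((1 + 0.0085)^13 − 1) = C$754,060.00 × 0.1163149… = C$87,708.4360…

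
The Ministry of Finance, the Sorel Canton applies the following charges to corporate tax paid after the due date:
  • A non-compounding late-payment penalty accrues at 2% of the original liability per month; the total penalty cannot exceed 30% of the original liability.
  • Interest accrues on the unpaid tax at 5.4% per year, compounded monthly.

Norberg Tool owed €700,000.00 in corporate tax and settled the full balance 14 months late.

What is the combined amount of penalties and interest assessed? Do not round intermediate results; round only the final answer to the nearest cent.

Penalty: 14 × 2% × €700,000.00 = €196,000.00 (below the 30% cap of €210,000.00)
Interest (5.4%/yr ÷ 12 = 0.45%/month): €700,000.00 × ((1 + 0.0045)^14 − 1) = €45,413.4336…
Penalties + interest = €196,000.0000 + €45,413.4336… = €241,413.43

€241,413.43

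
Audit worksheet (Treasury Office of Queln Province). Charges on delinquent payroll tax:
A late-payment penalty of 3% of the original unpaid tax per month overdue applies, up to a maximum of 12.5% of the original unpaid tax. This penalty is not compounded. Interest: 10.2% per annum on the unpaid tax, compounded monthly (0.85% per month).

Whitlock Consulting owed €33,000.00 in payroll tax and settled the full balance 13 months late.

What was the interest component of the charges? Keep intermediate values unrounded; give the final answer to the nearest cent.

€3,838.39

Interest: €33,000.00 × ((1 + 0.0085)^13 − 1) = €33,000.00 × 0.1163149… = €3,838.3927…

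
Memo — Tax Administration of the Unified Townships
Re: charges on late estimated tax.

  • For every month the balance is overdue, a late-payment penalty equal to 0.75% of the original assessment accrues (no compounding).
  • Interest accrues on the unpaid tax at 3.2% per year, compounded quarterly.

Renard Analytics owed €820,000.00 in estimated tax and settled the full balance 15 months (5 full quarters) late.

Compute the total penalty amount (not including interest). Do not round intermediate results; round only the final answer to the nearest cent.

€92,250.00

Late-payment penalty = 0.75% × €820,000.00 × 15 mo = €92,250.00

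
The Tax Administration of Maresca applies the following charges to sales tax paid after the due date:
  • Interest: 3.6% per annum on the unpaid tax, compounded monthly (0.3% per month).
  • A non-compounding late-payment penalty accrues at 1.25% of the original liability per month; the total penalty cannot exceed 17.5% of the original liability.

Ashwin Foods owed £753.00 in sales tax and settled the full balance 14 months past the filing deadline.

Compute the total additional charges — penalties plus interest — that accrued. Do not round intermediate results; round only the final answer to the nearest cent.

£164.03

Penalty (uncapped): 14 × 1.25% × £753.00 = £131.78…; cap = 17.5% × £753.00 = £131.78… → penalty = £131.78…
Interest: £753.00 × ((1 + 0.003)^14 − 1) = £753.00 × 0.0428289… = £32.2502…
Penalties + interest = £131.7750 + £32.2502… = £164.03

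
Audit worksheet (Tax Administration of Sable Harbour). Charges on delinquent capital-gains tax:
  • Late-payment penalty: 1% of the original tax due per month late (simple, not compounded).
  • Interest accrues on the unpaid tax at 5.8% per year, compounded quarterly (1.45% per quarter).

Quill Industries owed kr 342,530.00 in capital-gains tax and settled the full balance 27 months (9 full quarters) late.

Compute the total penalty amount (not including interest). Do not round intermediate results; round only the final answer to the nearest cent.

Late-payment penalty: 27 × 1% × kr 342,530.00 = kr 92,483.10

kr 92,483.10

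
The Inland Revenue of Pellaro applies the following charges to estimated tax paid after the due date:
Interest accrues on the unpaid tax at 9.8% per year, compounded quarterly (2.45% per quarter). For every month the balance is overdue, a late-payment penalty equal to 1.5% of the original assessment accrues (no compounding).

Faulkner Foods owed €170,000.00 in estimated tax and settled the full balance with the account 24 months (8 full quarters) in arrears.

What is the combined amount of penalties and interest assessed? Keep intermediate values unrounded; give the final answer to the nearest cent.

€97,521.56

Late-payment penalty = 1.5% × €170,000.00 × 24 mo = €61,200.00
Interest: €170,000.00 × ((1 + 0.0245)^8 − 1) = €170,000.00 × 0.2136563… = €36,321.5650…
Penalties + interest = €61,200.0000 + €36,321.5650… = €97,521.56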